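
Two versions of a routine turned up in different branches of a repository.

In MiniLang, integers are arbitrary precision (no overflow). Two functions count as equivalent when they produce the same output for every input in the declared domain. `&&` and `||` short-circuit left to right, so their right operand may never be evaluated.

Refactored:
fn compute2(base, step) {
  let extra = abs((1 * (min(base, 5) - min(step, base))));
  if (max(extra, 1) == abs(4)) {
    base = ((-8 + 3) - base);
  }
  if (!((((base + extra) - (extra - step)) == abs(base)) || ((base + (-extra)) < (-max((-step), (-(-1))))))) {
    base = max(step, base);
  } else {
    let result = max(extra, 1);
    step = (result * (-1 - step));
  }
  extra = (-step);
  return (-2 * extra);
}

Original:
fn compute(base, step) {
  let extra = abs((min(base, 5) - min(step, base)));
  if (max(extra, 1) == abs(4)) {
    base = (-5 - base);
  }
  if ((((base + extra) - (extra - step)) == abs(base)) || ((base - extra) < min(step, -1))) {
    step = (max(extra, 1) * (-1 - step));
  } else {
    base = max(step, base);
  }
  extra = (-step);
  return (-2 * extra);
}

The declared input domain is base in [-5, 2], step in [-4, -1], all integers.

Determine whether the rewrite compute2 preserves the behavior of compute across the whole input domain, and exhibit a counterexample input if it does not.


The two are interchangeable: statement counts differ, plus min/max/abs usage differs, plus boolean connective usage differs, plus arithmetic usage differs, plus local variable names differ, plus constant usage differs, and every declared input agrees.
Tracing base=-4, step=-3: compute: extra becomes 0; next (max(extra, 1) == abs(4)) evaluates to false; next ((((base + extra) - (extra - step)) == abs(base)) || ((base - extra) < min(step, -1))) evaluates to true; next step becomes 2; next extra becomes -2; next final value 4 | compute2: extra becomes 0; next (max(extra, 1) == abs(4)) evaluates to false; next (!((((base + extra) - (extra - step)) == abs(base)) || ((base + (-extra)) < (-max((-step), (-(-1))))))) evaluates to false; next result becomes 1; next step becomes 2; next extra becomes -2; next final value 4 — matching result 4.
An exhaustive pass over the 32 declared inputs shows identical outputs.
verdict: equivalent


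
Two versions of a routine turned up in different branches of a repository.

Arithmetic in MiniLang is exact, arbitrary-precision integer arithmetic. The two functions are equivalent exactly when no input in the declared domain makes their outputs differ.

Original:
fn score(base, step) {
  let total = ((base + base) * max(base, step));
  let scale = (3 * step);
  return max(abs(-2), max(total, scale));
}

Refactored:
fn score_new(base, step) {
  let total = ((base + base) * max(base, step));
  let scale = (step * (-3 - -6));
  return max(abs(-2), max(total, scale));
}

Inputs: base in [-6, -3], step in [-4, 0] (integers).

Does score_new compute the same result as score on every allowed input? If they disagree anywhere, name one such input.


Equivalent — the differences include arithmetic usage differs; also constant usage differs, yet no declared input distinguishes the two.
As a probe, take base=-3, step=0: score runs total = 0; scale = 0; return 2; score_new runs total = 0; scale = 0; return 2; both end at 2.
Sweeping the whole domain (20 inputs) finds no disagreement.
verdict: equivalent


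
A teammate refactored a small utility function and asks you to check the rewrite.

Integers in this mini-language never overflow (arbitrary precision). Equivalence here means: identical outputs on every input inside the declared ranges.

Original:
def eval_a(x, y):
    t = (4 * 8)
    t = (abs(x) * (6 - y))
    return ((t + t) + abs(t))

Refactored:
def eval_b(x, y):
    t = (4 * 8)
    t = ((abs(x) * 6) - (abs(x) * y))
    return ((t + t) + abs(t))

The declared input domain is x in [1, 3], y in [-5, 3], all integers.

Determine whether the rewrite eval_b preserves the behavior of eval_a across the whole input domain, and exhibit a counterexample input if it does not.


Reading the diff, among the changes: arithmetic usage differs; min/max/abs usage differs.
As a probe, take x=1, y=-2: eval_a runs t=32, then t=8, then returns 24; eval_b runs t=32, then t=8, then returns 24; both end at 24.
Checked all 27 inputs in the declared domain: the outputs agree on every one.
verdict: equivalent


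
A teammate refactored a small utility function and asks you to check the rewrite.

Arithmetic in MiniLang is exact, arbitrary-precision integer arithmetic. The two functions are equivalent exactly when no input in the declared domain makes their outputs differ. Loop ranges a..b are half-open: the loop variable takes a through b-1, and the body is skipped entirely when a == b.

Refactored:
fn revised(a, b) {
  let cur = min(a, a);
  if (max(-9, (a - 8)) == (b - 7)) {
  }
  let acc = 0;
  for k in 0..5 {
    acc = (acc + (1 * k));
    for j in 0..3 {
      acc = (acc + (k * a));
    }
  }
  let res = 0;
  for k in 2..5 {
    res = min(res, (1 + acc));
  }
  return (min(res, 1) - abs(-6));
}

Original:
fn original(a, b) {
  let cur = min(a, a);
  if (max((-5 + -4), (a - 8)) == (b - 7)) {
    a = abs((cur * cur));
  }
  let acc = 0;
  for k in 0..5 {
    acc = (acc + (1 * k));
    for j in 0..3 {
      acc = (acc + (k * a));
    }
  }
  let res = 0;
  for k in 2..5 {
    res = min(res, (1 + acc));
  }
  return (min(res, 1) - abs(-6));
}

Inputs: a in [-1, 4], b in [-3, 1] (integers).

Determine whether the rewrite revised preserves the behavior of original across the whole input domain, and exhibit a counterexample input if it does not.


Evaluate both at a=-1, b=-2.
original: cur := -1 | (max((-5 + -4), (a - 8)) == (b - 7)): true | a := 1 | acc := 0 | iter k=0: | acc := 0 | iter j=0: | acc := 0 | iter j=1: | acc := 0 | iter j=2: | acc := 0 | iter k=1: | acc := 1 | iter j=0: | acc := 2 | iter j=1: | acc := 3 | iter j=2: | acc := 4 | iter k=2: | acc := 6 | iter j=0: | acc := 8 | iter j=1: | acc := 10 | iter j=2: | acc := 12 | iter k=3: | acc := 15 | iter j=0: | acc := 18 | iter j=1: | acc := 21 | iter j=2: | acc := 24 | iter k=4: | acc := 28 | iter j=0: | acc := 32 | iter j=1: | acc := 36 | iter j=2: | acc := 40 | res := 0 | iter k=2: | res := 0 | iter k=3: | res := 0 | iter k=4: | res := 0 | result -6
revised: cur := -1 | (max(-9, (a - 8)) == (b - 7)): true | acc := 0 | iter k=0: | acc := 0 | iter j=0: | acc := 0 | iter j=1: | acc := 0 | iter j=2: | acc := 0 | iter k=1: | acc := 1 | iter j=0: | acc := 0 | iter j=1: | acc := -1 | iter j=2: | acc := -2 | iter k=2: | acc := 0 | iter j=0: | acc := -2 | iter j=1: | acc := -4 | iter j=2: | acc := -6 | iter k=3: | acc := -3 | iter j=0: | acc := -6 | iter j=1: | acc := -9 | iter j=2: | acc := -12 | iter k=4: | acc := -8 | iter j=0: | acc := -12 | iter j=1: | acc := -16 | iter j=2: | acc := -20 | res := 0 | iter k=2: | res := -19 | iter k=3: | res := -19 | iter k=4: | res := -19 | result -25
-6 vs -25 — the two versions disagree here.
verdict: not equivalent; witness: a=-1, b=-2


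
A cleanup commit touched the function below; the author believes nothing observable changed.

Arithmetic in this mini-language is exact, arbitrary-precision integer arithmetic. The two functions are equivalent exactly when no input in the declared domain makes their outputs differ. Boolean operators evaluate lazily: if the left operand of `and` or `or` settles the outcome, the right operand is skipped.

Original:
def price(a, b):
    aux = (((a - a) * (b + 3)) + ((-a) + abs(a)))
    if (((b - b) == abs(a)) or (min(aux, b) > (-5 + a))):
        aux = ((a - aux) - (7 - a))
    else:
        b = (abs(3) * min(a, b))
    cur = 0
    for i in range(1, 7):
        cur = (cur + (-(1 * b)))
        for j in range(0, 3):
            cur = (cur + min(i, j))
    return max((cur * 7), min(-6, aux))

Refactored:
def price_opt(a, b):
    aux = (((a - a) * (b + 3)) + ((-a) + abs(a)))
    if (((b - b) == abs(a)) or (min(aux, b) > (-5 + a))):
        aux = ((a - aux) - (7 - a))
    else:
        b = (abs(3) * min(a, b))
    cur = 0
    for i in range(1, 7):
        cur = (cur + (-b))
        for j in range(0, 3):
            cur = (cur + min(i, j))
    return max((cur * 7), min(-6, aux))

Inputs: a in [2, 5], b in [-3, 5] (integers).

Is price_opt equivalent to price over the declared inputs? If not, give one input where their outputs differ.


Differences: arithmetic usage differs, constant usage differs — yet all 36 inputs agree.
verdict: equivalent


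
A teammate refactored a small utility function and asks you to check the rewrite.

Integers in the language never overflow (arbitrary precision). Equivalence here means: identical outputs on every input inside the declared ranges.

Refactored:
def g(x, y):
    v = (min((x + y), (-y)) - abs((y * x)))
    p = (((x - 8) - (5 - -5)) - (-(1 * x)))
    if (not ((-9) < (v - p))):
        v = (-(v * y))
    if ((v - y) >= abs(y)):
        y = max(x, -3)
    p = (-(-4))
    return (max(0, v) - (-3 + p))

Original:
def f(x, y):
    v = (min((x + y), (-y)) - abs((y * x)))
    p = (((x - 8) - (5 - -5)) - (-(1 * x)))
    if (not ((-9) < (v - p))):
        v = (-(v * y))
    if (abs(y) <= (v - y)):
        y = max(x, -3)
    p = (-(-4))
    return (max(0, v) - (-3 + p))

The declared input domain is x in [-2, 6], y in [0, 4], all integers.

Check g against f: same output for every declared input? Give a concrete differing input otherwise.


Differences: comparison usage differs — yet all 45 inputs agree.
verdict: equivalent


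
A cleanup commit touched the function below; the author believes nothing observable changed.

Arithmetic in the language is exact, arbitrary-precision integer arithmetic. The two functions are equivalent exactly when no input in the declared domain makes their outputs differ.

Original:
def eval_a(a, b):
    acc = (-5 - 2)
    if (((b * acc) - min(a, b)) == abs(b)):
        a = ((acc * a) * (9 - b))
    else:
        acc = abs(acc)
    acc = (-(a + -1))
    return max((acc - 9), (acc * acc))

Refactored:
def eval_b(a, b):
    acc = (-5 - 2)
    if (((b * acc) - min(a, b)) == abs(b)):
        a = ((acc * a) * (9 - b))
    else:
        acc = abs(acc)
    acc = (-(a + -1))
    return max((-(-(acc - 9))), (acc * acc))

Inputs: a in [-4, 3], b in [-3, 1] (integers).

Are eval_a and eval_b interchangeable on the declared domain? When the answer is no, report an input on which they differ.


The two versions differ — the changes include same computation, different form.
Spot check at a=-2, b=-3 — eval_a: acc=-7, then (((b * acc) - min(a, b)) == abs(b)) is false, then acc=7, then acc=3, then returns 9. eval_b: acc=-7, then (((b * acc) - min(a, b)) == abs(b)) is false, then acc=7, then acc=3, then returns 9. Both give 9.
Checked all 40 inputs in the declared domain: the outputs agree on every one.
verdict: equivalent


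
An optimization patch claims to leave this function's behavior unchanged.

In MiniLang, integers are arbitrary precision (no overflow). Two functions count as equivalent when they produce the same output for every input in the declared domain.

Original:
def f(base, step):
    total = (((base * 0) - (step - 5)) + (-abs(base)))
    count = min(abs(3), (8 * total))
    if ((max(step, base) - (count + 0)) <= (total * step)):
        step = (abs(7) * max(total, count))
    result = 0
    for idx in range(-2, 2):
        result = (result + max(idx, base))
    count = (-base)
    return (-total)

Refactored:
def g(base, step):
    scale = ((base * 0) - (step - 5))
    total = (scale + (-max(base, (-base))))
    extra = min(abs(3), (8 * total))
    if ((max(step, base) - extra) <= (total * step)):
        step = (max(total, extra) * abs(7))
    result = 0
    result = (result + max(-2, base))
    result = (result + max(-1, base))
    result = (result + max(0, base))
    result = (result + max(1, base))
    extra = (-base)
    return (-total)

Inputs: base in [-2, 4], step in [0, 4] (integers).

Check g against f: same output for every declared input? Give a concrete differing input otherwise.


Comparing the listings, the differences include: constant usage differs, local variable names differ, min/max/abs usage differs, loop structure differs, arithmetic usage differs, statement counts differ.
Tracing base=3, step=0: f: total := 2 | count := 3 | ((max(step, base) - (count + 0)) <= (total * step)): true | step := 21 | result := 0 | iter idx=-2: | result := 3 | iter idx=-1: | result := 6 | iter idx=0: | result := 9 | iter idx=1: | result := 12 | count := -3 | result -2 | g: scale := 5 | total := 2 | extra := 3 | ((max(step, base) - extra) <= (total * step)): true | step := 21 | result := 0 | result := 3 | result := 6 | result := 9 | result := 12 | extra := -3 | result -2 — matching result -2.
Across all 35 domain points the two functions coincide.
verdict: equivalent


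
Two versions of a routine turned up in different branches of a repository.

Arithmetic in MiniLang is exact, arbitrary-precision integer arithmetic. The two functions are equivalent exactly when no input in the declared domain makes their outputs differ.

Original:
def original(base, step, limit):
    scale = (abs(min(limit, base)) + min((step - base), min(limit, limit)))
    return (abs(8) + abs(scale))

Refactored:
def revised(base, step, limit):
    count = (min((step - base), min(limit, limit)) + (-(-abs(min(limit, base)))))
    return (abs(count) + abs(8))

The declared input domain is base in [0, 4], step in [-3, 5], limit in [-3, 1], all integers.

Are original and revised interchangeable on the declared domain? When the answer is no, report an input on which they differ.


Comparing the listings, the differences include: local variable names differ.
Tracing base=3, step=5, limit=-2: original: scale=0, then returns 8 | revised: count=0, then returns 8 — matching result 8.
Across all 225 domain points the two functions coincide.
verdict: equivalent


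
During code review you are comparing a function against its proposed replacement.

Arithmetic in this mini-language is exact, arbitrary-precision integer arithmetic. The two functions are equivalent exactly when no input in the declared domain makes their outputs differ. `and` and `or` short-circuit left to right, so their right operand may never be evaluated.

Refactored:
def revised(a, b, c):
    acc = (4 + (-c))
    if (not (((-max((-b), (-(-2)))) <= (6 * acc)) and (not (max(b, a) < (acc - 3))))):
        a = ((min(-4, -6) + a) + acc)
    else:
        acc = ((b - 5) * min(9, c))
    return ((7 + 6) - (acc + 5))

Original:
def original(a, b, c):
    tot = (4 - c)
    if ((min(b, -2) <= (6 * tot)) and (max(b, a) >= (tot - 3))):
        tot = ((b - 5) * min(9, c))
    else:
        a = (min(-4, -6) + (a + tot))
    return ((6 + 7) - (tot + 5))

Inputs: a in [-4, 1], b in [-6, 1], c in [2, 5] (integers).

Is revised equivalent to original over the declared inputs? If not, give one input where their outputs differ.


Comparing the listings, the differences include: boolean connective usage differs; and min/max/abs usage differs; and arithmetic usage differs; and comparison usage differs; and local variable names differ.
Spot check at a=-4, b=-4, c=3 — original: tot becomes 1; next ((min(b, -2) <= (6 * tot)) and (max(b, a) >= (tot - 3))) evaluates to false; next a becomes -9; next final value 7. revised: acc becomes 1; next (not (((-max((-b), (-(-2)))) <= (6 * acc)) and (not (max(b, a) < (acc - 3))))) evaluates to true; next a becomes -9; next final value 7. Both give 7.
Every one of the 192 inputs gives matching results.
verdict: equivalent


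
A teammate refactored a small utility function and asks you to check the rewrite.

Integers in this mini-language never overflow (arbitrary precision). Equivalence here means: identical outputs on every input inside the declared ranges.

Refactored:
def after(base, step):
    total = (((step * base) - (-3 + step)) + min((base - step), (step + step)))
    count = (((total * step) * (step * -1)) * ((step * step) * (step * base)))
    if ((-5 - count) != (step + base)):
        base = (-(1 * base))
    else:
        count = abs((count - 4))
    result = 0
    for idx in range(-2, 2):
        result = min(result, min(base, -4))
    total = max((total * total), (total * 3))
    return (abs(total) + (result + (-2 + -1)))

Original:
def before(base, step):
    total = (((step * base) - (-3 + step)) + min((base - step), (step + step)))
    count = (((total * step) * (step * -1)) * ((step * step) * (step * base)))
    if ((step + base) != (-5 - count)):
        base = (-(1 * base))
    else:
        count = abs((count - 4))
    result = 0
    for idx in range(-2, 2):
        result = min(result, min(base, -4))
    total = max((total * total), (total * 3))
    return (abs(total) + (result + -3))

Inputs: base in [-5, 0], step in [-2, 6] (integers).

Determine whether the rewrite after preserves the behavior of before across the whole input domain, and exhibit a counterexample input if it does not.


Behavior is preserved: although constant usage differs, and arithmetic usage differs, the outputs never diverge.
Tracing base=-1, step=5: before: total := -13 | count := -40625 | ((step + base) != (-5 - count)): true | base := 1 | result := 0 | iter idx=-2: | result := -4 | iter idx=-1: | result := -4 | iter idx=0: | result := -4 | iter idx=1: | result := -4 | total := 169 | result 162 | after: total := -13 | count := -40625 | ((-5 - count) != (step + base)): true | base := 1 | result := 0 | iter idx=-2: | result := -4 | iter idx=-1: | result := -4 | iter idx=0: | result := -4 | iter idx=1: | result := -4 | total := 169 | result 162 — matching result 162.
Checked all 54 inputs in the declared domain: the outputs agree on every one.
verdict: equivalent


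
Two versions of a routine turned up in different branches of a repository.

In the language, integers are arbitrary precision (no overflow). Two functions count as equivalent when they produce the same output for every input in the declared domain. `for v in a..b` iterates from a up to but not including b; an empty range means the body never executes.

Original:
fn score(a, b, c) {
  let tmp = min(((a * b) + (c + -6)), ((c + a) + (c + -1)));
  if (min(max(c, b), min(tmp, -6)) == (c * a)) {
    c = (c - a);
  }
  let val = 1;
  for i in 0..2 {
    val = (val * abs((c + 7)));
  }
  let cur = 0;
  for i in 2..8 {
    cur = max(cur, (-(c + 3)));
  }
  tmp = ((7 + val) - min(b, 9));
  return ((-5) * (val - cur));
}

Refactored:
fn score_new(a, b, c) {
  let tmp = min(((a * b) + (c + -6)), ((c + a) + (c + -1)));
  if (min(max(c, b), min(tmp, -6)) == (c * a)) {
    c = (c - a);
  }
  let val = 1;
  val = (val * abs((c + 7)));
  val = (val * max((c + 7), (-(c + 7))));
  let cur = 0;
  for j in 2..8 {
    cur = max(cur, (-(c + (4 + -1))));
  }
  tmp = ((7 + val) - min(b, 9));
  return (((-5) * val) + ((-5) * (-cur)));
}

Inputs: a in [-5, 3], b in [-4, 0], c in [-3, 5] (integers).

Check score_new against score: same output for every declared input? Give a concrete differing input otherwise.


Comparing the listings, the differences include: loop structure differs, plus arithmetic usage differs, plus min/max/abs usage differs, plus local variable names differ, plus constant usage differs.
Spot check at a=3, b=-3, c=5 — score: tmp becomes -10; next (min(max(c, b), min(tmp, -6)) == (c * a)) evaluates to false; next val becomes 1; next at i=0:; next val becomes 12; next at i=1:; next val becomes 144; next cur becomes 0; next at i=2:; next cur becomes 0; next at i=3:; next cur becomes 0; next at i=4:; next cur becomes 0; next at i=5:; next cur becomes 0; next at i=6:; next cur becomes 0; next at i=7:; next cur becomes 0; next tmp becomes 154; next final value -720. score_new: tmp becomes -10; next (min(max(c, b), min(tmp, -6)) == (c * a)) evaluates to false; next val becomes 1; next val becomes 12; next val becomes 144; next cur becomes 0; next at j=2:; next cur becomes 0; next at j=3:; next cur becomes 0; next at j=4:; next cur becomes 0; next at j=5:; next cur becomes 0; next at j=6:; next cur becomes 0; next at j=7:; next cur becomes 0; next tmp becomes 154; next final value -720. Both give -720.
Checked all 405 inputs in the declared domain: the outputs agree on every one.
verdict: equivalent


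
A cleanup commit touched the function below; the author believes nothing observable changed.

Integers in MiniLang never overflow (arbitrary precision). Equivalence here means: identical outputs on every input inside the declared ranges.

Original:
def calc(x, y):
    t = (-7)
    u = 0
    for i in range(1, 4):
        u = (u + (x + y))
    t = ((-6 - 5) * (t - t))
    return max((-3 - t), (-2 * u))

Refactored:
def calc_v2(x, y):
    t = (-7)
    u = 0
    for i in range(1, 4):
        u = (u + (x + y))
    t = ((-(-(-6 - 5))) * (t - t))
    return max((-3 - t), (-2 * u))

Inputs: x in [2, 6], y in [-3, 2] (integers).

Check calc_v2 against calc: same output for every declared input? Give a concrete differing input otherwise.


The two are interchangeable: same computation, different form, and every declared input agrees.
One worked example (x=5, y=1) — calc: t becomes -7; next u becomes 0; next at i=1:; next u becomes 6; next at i=2:; next u becomes 12; next at i=3:; next u becomes 18; next t becomes 0; next final value -3; calc_v2: t becomes -7; next u becomes 0; next at i=1:; next u becomes 6; next at i=2:; next u becomes 12; next at i=3:; next u becomes 18; next t becomes 0; next final value -3; agreement on -3.
Every one of the 30 inputs gives matching results.
verdict: equivalent


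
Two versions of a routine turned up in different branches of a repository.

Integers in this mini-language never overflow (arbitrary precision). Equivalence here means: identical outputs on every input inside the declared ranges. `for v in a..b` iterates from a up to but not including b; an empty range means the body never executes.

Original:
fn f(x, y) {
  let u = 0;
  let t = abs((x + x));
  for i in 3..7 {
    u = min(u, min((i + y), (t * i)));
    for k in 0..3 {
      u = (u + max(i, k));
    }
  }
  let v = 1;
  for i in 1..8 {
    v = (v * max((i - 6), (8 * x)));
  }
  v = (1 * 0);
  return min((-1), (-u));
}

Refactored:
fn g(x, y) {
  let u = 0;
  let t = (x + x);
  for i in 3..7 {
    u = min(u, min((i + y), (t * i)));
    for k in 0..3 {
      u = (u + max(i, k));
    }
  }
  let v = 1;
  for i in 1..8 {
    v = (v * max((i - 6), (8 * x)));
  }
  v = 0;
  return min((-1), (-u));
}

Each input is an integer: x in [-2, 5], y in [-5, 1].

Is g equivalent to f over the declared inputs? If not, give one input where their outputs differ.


Not equivalent: x=-2, y=-5 separates them (-19 vs -1).
f: u=0, then t=4, then (i=3), then u=-2, then (k=0), then u=1, then (k=1), then u=4, then (k=2), then u=7, then (i=4), then u=-1, then (k=0), then u=3, then (k=1), then u=7, then (k=2), then u=11, then (i=5), then u=0, then (k=0), then u=5, then (k=1), then u=10, then (k=2), then u=15, then (i=6), then u=1, then (k=0), then u=7, then (k=1), then u=13, then (k=2), then u=19, then v=1, then (i=1), then v=-5, then (i=2), then v=20, then (i=3), then v=-60, then (i=4), then v=120, then (i=5), then v=-120, then (i=6), then v=0, then (i=7), then v=0, then v=0, then returns -19
g: u=0, then t=-4, then (i=3), then u=-12, then (k=0), then u=-9, then (k=1), then u=-6, then (k=2), then u=-3, then (i=4), then u=-16, then (k=0), then u=-12, then (k=1), then u=-8, then (k=2), then u=-4, then (i=5), then u=-20, then (k=0), then u=-15, then (k=1), then u=-10, then (k=2), then u=-5, then (i=6), then u=-24, then (k=0), then u=-18, then (k=1), then u=-12, then (k=2), then u=-6, then v=1, then (i=1), then v=-5, then (i=2), then v=20, then (i=3), then v=-60, then (i=4), then v=120, then (i=5), then v=-120, then (i=6), then v=0, then (i=7), then v=0, then v=0, then returns -1
verdict: not equivalent; witness: x=-2, y=-5


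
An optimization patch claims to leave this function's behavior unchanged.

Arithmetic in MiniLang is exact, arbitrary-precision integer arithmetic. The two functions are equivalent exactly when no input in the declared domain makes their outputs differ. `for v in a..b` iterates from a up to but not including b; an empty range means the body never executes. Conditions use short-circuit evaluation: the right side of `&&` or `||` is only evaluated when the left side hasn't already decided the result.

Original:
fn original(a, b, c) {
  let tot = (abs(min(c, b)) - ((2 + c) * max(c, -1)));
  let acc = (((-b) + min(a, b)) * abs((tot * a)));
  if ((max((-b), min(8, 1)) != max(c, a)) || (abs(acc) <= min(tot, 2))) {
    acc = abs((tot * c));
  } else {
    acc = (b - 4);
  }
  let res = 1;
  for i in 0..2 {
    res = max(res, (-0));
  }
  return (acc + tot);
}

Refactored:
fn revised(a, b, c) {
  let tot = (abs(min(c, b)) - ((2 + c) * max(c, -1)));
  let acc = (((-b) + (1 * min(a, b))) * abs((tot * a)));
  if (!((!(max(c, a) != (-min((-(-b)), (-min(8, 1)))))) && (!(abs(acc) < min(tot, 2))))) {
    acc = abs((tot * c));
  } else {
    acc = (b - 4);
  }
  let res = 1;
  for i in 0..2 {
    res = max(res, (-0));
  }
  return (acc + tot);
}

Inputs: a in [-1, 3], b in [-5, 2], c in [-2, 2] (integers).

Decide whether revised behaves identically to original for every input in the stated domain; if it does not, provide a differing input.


There is a counterexample at a=1, b=0, c=0: 0 on one side, -4 on the other.
original: tot=0, then acc=0, then ((max((-b), min(8, 1)) != max(c, a)) || (abs(acc) <= min(tot, 2))) is true, then acc=0, then res=1, then (i=0), then res=1, then (i=1), then res=1, then returns 0
revised: tot=0, then acc=0, then (!((!(max(c, a) != (-min((-(-b)), (-min(8, 1)))))) && (!(abs(acc) < min(tot, 2))))) is false, then acc=-4, then res=1, then (i=0), then res=1, then (i=1), then res=1, then returns -4
verdict: not equivalent; witness: a=1, b=0, c=0


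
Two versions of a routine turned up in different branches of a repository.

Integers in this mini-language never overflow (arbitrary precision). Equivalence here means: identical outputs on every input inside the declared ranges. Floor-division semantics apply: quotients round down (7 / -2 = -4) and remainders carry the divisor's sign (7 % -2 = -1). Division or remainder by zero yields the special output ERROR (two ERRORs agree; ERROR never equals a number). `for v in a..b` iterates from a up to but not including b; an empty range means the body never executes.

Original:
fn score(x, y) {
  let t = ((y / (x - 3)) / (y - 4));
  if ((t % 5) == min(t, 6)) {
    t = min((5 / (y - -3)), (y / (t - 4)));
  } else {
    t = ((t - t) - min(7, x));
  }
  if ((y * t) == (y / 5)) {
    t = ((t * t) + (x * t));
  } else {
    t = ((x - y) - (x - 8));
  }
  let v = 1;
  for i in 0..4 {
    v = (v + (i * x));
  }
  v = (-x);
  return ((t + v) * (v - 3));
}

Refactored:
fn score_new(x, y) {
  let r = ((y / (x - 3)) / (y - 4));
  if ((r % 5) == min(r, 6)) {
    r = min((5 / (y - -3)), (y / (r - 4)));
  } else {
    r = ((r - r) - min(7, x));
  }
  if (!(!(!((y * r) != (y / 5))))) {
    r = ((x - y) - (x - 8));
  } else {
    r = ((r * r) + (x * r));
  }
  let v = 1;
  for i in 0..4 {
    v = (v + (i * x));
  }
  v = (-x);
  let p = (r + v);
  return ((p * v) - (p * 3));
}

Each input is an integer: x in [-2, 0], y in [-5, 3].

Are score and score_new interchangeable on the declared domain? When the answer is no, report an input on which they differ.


The rewrite breaks on x=-2, y=-5, where the results are -15 and -2.
score: t = -1; ((t % 5) == min(t, 6)) -> false; t = 2; ((y * t) == (y / 5)) -> false; t = 13; v = 1; [i=0]; v = 1; [i=1]; v = -1; [i=2]; v = -5; [i=3]; v = -11; v = 2; return -15
score_new: r = -1; ((r % 5) == min(r, 6)) -> false; r = 2; (!(!(!((y * r) != (y / 5))))) -> false; r = 0; v = 1; [i=0]; v = 1; [i=1]; v = -1; [i=2]; v = -5; [i=3]; v = -11; v = 2; p = 2; return -2
verdict: not equivalent; witness: x=-2, y=-5


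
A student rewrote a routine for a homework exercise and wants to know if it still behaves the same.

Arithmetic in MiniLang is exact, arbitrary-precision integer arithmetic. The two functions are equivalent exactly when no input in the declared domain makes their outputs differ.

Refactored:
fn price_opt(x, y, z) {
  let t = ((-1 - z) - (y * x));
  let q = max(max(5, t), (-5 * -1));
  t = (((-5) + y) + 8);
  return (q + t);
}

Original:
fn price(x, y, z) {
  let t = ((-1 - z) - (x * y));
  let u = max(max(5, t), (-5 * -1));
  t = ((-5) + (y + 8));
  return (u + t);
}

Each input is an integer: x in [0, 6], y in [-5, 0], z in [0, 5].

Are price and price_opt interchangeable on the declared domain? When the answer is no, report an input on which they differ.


The two versions differ — the changes include local variable names differ.
One worked example (x=5, y=-1, z=0) — price: t becomes 4; next u becomes 5; next t becomes 2; next final value 7; price_opt: t becomes 4; next q becomes 5; next t becomes 2; next final value 7; agreement on 7.
Sweeping the whole domain (252 inputs) finds no disagreement.
verdict: equivalent


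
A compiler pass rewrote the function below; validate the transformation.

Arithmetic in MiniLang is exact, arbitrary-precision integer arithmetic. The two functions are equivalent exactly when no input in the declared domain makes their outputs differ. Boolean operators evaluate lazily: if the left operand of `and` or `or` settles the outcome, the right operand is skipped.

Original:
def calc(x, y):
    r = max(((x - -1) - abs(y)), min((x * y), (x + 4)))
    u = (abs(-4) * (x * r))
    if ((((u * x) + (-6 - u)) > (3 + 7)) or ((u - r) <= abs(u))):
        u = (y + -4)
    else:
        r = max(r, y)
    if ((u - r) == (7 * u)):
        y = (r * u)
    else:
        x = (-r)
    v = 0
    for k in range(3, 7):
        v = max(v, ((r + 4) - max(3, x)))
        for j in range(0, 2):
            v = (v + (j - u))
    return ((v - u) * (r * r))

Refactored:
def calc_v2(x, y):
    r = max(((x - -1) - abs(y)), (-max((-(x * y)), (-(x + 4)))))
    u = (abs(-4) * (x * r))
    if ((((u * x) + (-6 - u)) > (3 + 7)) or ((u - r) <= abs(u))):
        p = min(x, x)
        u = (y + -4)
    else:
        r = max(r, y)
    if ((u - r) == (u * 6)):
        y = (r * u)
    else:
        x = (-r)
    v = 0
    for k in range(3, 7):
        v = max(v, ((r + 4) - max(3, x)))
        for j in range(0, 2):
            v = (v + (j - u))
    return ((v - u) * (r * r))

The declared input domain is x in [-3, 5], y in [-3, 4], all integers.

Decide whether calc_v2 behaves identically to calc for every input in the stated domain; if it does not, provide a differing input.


Although `7` became `6`, no input in the stated domain can expose it.
Spot check at x=4, y=-2 — calc: r := 3 | u := 48 | ((((u * x) + (-6 - u)) > (3 + 7)) or ((u - r) <= abs(u))): true | u := -6 | ((u - r) == (7 * u)): false | x := -3 | v := 0 | iter k=3: | v := 4 | iter j=0: | v := 10 | iter j=1: | v := 17 | iter k=4: | v := 17 | iter j=0: | v := 23 | iter j=1: | v := 30 | iter k=5: | v := 30 | iter j=0: | v := 36 | iter j=1: | v := 43 | iter k=6: | v := 43 | iter j=0: | v := 49 | iter j=1: | v := 56 | result 558. calc_v2: r := 3 | u := 48 | ((((u * x) + (-6 - u)) > (3 + 7)) or ((u - r) <= abs(u))): true | p := 4 | u := -6 | ((u - r) == (u * 6)): false | x := -3 | v := 0 | iter k=3: | v := 4 | iter j=0: | v := 10 | iter j=1: | v := 17 | iter k=4: | v := 17 | iter j=0: | v := 23 | iter j=1: | v := 30 | iter k=5: | v := 30 | iter j=0: | v := 36 | iter j=1: | v := 43 | iter k=6: | v := 43 | iter j=0: | v := 49 | iter j=1: | v := 56 | result 558. Both give 558.
Checked all 72 inputs in the declared domain: the outputs agree on every one.
verdict: equivalent


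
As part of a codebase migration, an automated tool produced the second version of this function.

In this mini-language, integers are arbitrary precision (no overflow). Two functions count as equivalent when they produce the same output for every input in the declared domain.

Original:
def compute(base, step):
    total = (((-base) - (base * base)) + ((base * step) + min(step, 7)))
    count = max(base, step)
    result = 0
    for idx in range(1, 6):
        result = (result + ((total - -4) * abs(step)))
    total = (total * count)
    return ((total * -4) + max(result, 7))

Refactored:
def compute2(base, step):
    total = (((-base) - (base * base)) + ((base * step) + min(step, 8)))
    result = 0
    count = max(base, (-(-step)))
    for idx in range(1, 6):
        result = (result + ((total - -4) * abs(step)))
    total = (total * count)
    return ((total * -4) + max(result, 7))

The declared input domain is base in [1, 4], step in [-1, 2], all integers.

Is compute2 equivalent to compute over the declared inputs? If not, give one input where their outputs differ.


Equivalent. Although `7` became `8`, no input in the stated domain can expose it.
Across all 16 domain points the two functions coincide.
Spot check at base=1, step=0 — compute: total := -2 | count := 1 | result := 0 | iter idx=1: | result := 0 | iter idx=2: | result := 0 | iter idx=3: | result := 0 | iter idx=4: | result := 0 | iter idx=5: | result := 0 | total := -2 | result 15. compute2: total := -2 | result := 0 | count := 1 | iter idx=1: | result := 0 | iter idx=2: | result := 0 | iter idx=3: | result := 0 | iter idx=4: | result := 0 | iter idx=5: | result := 0 | total := -2 | result 15. Both give 15.
verdict: equivalent


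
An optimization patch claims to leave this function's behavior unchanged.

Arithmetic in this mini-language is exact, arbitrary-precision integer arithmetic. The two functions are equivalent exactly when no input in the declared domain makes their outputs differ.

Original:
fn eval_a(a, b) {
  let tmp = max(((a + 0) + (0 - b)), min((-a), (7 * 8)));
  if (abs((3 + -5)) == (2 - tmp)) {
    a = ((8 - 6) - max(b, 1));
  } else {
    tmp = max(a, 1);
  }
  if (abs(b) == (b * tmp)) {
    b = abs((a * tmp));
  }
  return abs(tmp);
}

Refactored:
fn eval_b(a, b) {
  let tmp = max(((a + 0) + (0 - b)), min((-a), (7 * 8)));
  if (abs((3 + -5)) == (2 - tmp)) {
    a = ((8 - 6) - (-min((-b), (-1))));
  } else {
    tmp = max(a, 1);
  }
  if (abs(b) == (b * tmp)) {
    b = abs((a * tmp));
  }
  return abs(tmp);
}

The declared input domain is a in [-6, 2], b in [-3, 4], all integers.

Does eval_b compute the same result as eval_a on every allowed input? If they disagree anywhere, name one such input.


Changes here: min/max/abs usage differs; the full 72-point sweep finds no disagreement.
verdict: equivalent


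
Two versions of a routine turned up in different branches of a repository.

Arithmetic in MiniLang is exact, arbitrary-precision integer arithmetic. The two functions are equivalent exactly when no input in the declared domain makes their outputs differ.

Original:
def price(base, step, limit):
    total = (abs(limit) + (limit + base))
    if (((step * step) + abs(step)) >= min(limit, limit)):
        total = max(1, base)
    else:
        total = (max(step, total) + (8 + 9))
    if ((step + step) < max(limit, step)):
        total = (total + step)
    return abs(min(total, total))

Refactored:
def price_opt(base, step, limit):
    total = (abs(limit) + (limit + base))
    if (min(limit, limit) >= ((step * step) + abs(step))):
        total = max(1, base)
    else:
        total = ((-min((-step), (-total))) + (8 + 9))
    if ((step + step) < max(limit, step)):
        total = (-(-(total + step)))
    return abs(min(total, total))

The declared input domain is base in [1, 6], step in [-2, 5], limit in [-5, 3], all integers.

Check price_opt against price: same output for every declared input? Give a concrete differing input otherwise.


These are not equivalent — on base=1, step=-2, limit=-5 the outputs split (1 vs 16).
price: total := 1 | (((step * step) + abs(step)) >= min(limit, limit)): true | total := 1 | ((step + step) < max(limit, step)): true | total := -1 | result 1
price_opt: total := 1 | (min(limit, limit) >= ((step * step) + abs(step))): false | total := 18 | ((step + step) < max(limit, step)): true | total := 16 | result 16
verdict: not equivalent; witness: base=1, step=-2, limit=-5


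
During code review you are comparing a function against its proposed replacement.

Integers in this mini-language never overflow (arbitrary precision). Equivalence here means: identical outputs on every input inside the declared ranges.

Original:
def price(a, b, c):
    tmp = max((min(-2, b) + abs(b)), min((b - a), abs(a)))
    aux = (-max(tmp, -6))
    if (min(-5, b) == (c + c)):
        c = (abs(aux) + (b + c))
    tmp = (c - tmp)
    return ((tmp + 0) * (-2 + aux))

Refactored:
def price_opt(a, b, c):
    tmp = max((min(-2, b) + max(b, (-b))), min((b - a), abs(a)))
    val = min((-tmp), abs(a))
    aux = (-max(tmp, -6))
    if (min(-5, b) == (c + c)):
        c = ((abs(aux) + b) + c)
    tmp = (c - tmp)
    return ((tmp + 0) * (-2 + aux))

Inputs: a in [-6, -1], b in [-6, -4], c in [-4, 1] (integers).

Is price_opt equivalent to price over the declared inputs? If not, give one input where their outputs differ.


Equivalent — the differences include statement counts differ; min/max/abs usage differs; local variable names differ, yet no declared input distinguishes the two.
One worked example (a=-6, b=-6, c=-4) — price: tmp := 0 | aux := 0 | (min(-5, b) == (c + c)): false | tmp := -4 | result 8; price_opt: tmp := 0 | val := 0 | aux := 0 | (min(-5, b) == (c + c)): false | tmp := -4 | result 8; agreement on 8.
An exhaustive pass over the 108 declared inputs shows identical outputs.
verdict: equivalent


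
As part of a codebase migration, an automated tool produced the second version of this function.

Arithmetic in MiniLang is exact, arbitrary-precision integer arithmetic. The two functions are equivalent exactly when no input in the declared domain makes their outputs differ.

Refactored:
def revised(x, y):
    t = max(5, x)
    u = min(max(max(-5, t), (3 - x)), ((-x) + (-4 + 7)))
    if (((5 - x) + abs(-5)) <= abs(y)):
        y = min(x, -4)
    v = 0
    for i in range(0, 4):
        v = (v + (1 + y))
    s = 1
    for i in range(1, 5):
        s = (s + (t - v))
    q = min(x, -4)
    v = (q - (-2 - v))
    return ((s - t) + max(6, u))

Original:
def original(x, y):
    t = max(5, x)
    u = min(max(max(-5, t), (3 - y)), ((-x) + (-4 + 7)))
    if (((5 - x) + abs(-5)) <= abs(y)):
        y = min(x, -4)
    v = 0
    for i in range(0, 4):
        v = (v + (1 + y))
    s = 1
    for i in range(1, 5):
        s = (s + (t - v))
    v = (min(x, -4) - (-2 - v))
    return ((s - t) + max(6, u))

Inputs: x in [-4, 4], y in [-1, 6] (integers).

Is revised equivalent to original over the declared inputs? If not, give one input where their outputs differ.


Not equivalent: x=-4, y=-1 separates them (22 vs 23).
original: t = 5; u = 5; (((5 - x) + abs(-5)) <= abs(y)) -> false; v = 0; [i=0]; v = 0; [i=1]; v = 0; [i=2]; v = 0; [i=3]; v = 0; s = 1; [i=1]; s = 6; [i=2]; s = 11; [i=3]; s = 16; [i=4]; s = 21; v = -2; return 22
revised: t = 5; u = 7; (((5 - x) + abs(-5)) <= abs(y)) -> false; v = 0; [i=0]; v = 0; [i=1]; v = 0; [i=2]; v = 0; [i=3]; v = 0; s = 1; [i=1]; s = 6; [i=2]; s = 11; [i=3]; s = 16; [i=4]; s = 21; q = -4; v = -2; return 23
verdict: not equivalent; witness: x=-4, y=-1


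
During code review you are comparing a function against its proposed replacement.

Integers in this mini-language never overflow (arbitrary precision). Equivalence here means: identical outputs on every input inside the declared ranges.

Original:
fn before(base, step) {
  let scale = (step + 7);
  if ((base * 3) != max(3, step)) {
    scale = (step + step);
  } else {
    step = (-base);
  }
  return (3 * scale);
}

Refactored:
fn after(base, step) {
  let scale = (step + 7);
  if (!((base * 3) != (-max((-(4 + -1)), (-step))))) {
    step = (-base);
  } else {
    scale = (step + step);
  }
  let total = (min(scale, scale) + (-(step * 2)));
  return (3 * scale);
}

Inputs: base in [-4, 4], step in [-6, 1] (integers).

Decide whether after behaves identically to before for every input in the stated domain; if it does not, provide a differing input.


base=-2, step=-6 yields -36 from before but 3 from after.
verdict: not equivalent; witness: base=-2, step=-6


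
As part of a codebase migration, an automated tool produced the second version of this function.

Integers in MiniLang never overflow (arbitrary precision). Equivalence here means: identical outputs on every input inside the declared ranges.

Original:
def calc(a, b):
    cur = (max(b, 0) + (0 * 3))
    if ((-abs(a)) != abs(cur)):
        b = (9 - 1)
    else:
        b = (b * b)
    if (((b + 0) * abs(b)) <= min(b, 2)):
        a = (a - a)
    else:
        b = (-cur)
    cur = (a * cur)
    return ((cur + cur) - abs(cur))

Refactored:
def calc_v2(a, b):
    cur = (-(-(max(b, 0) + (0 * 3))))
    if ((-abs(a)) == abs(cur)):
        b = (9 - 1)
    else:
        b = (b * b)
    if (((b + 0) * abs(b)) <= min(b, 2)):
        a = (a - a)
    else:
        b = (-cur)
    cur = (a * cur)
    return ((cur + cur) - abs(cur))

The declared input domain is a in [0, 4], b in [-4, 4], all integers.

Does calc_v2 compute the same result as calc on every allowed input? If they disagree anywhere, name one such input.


Try a=1, b=1.
calc: cur = 1; ((-abs(a)) != abs(cur)) -> true; b = 8; (((b + 0) * abs(b)) <= min(b, 2)) -> false; b = -1; cur = 1; return 1
calc_v2: cur = 1; ((-abs(a)) == abs(cur)) -> false; b = 1; (((b + 0) * abs(b)) <= min(b, 2)) -> true; a = 0; cur = 0; return 0
1 != 0, so the rewrite changes behavior.
verdict: not equivalent; witness: a=1, b=1
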